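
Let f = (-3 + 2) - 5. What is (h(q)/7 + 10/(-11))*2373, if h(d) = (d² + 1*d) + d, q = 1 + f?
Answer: 32205/11 ≈ 2927.7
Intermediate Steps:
f = -6 (f = -1 - 5 = -6)
q = -5 (q = 1 - 6 = -5)
h(d) = d² + 2*d (h(d) = (d² + d) + d = (d + d²) + d = d² + 2*d)
(h(q)/7 + 10/(-11))*2373 = (-5*(2 - 5)/7 + 10/(-11))*2373 = (-5*(-3)*(⅐) + 10*(-1/11))*2373 = (15*(⅐) - 10/11)*2373 = (15/7 - 10/11)*2373 = (95/77)*2373 = 32205/11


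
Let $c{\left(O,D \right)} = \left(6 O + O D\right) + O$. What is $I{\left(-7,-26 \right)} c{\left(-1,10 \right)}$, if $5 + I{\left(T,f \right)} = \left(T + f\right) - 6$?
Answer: $748$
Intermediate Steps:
$I{\left(T,f \right)} = -11 + T + f$ ($I{\left(T,f \right)} = -5 - \left(6 - T - f\right) = -5 + \left(-6 + T + f\right) = -11 + T + f$)
$c{\left(O,D \right)} = 7 O + D O$ ($c{\left(O,D \right)} = \left(6 O + D O\right) + O = 7 O + D O$)
$I{\left(-7,-26 \right)} c{\left(-1,10 \right)} = \left(-11 - 7 - 26\right) \left(- (7 + 10)\right) = - 44 \left(\left(-1\right) 17\right) = \left(-44\right) \left(-17\right) = 748$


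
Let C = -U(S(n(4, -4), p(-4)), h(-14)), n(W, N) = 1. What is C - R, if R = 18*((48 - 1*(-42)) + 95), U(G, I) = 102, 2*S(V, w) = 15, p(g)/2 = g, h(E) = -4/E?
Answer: -3432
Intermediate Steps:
p(g) = 2*g
S(V, w) = 15/2 (S(V, w) = (½)*15 = 15/2)
C = -102 (C = -1*102 = -102)
R = 3330 (R = 18*((48 + 42) + 95) = 18*(90 + 95) = 18*185 = 3330)
C - R = -102 - 1*3330 = -102 - 3330 = -3432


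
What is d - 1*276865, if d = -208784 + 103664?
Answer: -381985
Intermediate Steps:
d = -105120
d - 1*276865 = -105120 - 1*276865 = -105120 - 276865 = -381985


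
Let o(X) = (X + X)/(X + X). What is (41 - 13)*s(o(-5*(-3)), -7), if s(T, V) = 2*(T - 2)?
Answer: -56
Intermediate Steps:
o(X) = 1 (o(X) = (2*X)/((2*X)) = (2*X)*(1/(2*X)) = 1)
s(T, V) = -4 + 2*T (s(T, V) = 2*(-2 + T) = -4 + 2*T)
(41 - 13)*s(o(-5*(-3)), -7) = (41 - 13)*(-4 + 2*1) = 28*(-4 + 2) = 28*(-2) = -56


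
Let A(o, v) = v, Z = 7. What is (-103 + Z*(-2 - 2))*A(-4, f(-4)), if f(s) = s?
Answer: 524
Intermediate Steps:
(-103 + Z*(-2 - 2))*A(-4, f(-4)) = (-103 + 7*(-2 - 2))*(-4) = (-103 + 7*(-4))*(-4) = (-103 - 28)*(-4) = -131*(-4) = 524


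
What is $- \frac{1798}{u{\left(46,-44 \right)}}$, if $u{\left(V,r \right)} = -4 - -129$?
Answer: $- \frac{1798}{125} \approx -14.384$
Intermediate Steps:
$u{\left(V,r \right)} = 125$ ($u{\left(V,r \right)} = -4 + 129 = 125$)
$- \frac{1798}{u{\left(46,-44 \right)}} = - \frac{1798}{125}$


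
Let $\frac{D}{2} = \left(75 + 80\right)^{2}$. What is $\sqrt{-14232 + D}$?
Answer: $\sqrt{33818} \approx 183.9$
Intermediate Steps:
$D = 48050$ ($D = 2 \left(75 + 80\right)^{2} = 2 \cdot 155^{2} = 2 \cdot 24025 = 48050$)
$\sqrt{-14232 + D} = \sqrt{-14232 + 48050} = \sqrt{33818}$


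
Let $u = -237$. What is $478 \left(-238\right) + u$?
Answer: $-114001$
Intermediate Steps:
$478 \left(-238\right) + u = 478 \left(-238\right) - 237 = -113764 - 237 = -114001$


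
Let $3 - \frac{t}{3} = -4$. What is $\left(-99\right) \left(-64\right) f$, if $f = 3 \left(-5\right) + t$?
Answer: $38016$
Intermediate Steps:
$t = 21$ ($t = 9 - -12 = 9 + 12 = 21$)
$f = 6$ ($f = 3 \left(-5\right) + 21 = -15 + 21 = 6$)
$\left(-99\right) \left(-64\right) f = \left(-99\right) \left(-64\right) 6 = 6336 \cdot 6 = 38016$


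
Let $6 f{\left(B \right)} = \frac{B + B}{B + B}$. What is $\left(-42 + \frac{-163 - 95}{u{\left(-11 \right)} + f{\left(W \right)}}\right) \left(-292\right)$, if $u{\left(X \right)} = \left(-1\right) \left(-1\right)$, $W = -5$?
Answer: $\frac{537864}{7} \approx 76838.0$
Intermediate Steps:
$f{\left(B \right)} = \frac{1}{6}$ ($f{\left(B \right)} = \frac{\left(B + B\right) \frac{1}{B + B}}{6} = \frac{2 B \frac{1}{2 B}}{6} = \frac{1}{6} \cdot 1 = \frac{1}{6}$)
$u{\left(X \right)} = 1$
$\left(-42 + \frac{-163 - 95}{u{\left(-11 \right)} + f{\left(W \right)}}\right) \left(-292\right) = \left(-42 + \frac{-163 - 95}{1 + \frac{1}{6}}\right) \left(-292\right) = \left(-42 - \frac{258}{\frac{7}{6}}\right) \left(-292\right) = \left(-42 - \frac{1548}{7}\right) \left(-292\right) = \left(- \frac{1842}{7}\right) \left(-292\right) = \frac{537864}{7}$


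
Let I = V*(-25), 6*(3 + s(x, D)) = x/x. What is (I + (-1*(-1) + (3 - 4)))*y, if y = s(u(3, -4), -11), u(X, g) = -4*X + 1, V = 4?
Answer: 850/3 ≈ 283.33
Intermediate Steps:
u(X, g) = 1 - 4*X
s(x, D) = -17/6 (s(x, D) = -3 + (x/x)/6 = -3 + (⅙)*1 = -3 + ⅙ = -17/6)
y = -17/6 ≈ -2.8333
I = -100 (I = 4*(-25) = -100)
(I + (-1*(-1) + (3 - 4)))*y = (-100 + (-1*(-1) + (3 - 4)))*(-17/6) = (-100 + (1 - 1))*(-17/6) = (-100 + 0)*(-17/6) = -100*(-17/6) = 850/3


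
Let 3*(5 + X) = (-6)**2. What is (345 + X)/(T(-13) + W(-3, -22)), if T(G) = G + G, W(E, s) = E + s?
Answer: -352/51 ≈ -6.9020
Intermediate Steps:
X = 7 (X = -5 + (1/3)*(-6)**2 = -5 + (1/3)*36 = -5 + 12 = 7)
T(G) = 2*G
(345 + X)/(T(-13) + W(-3, -22)) = (345 + 7)/(2*(-13) + (-3 - 22)) = 352/(-26 - 25) = 352/(-51) = 352*(-1/51) = -352/51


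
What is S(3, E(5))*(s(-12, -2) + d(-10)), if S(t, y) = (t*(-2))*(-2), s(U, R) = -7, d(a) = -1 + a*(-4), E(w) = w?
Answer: 384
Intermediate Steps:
d(a) = -1 - 4*a
S(t, y) = 4*t (S(t, y) = -2*t*(-2) = 4*t)
S(3, E(5))*(s(-12, -2) + d(-10)) = (4*3)*(-7 + (-1 - 4*(-10))) = 12*(-7 + (-1 + 40)) = 12*(-7 + 39) = 12*32 = 384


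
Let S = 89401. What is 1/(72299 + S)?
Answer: 1/161700 ≈ 6.1843e-6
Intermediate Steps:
1/(72299 + S) = 1/(72299 + 89401) = 1/161700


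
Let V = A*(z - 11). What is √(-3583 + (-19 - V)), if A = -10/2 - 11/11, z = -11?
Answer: I*√3734 ≈ 61.106*I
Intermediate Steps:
A = -6 (A = -10*½ - 11*1/11 = -5 - 1 = -6)
V = 132 (V = -6*(-11 - 11) = -6*(-22) = 132)
√(-3583 + (-19 - V)) = √(-3583 + (-19 - 1*132)) = √(-3583 + (-19 - 132)) = √(-3583 - 151) = √(-3734) = I*√3734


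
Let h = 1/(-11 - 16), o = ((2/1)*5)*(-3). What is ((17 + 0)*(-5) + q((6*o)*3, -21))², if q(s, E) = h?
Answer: 5271616/729 ≈ 7231.3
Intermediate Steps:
o = -30 (o = ((2*1)*5)*(-3) = (2*5)*(-3) = 10*(-3) = -30)
h = -1/27 (h = 1/(-27) = -1/27 ≈ -0.037037)
q(s, E) = -1/27
((17 + 0)*(-5) + q((6*o)*3, -21))² = ((17 + 0)*(-5) - 1/27)² = (17*(-5) - 1/27)² = (-85 - 1/27)² = (-2296/27)² = 5271616/729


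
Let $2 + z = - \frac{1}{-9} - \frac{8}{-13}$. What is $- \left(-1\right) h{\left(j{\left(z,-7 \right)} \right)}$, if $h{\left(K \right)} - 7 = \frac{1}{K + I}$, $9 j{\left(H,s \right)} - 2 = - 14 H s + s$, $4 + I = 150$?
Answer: $\frac{970910}{138551} \approx 7.0076$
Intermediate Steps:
$z = - \frac{149}{117}$ ($z = -2 - \left(- \frac{1}{9} - \frac{8}{13}\right) = -2 - - \frac{85}{117} = -2 + \left(\frac{1}{9} + \frac{8}{13}\right) = -2 + \frac{85}{117} = - \frac{149}{117} \approx -1.2735$)
$I = 146$ ($I = -4 + 150 = 146$)
$j{\left(H,s \right)} = \frac{2}{9} + \frac{s}{9} - \frac{14 H s}{9}$ ($j{\left(H,s \right)} = \frac{2}{9} + \frac{- 14 H s + s}{9} = \frac{2}{9} + \frac{s - 14 H s}{9} = \frac{2}{9} - \left(- \frac{s}{9} + \frac{14 H s}{9}\right) = \frac{2}{9} + \frac{s}{9} - \frac{14 H s}{9}$)
$h{\left(K \right)} = 7 + \frac{1}{146 + K}$ ($h{\left(K \right)} = 7 + \frac{1}{K + 146} = 7 + \frac{1}{146 + K}$)
$- \left(-1\right) h{\left(j{\left(z,-7 \right)} \right)} = - \left(-1\right) \frac{1023 + 7 \left(\frac{2}{9} + \frac{1}{9} \left(-7\right) - \left(- \frac{2086}{1053}\right) \left(-7\right)\right)}{146 + \left(\frac{2}{9} + \frac{1}{9} \left(-7\right) - \left(- \frac{2086}{1053}\right) \left(-7\right)\right)} = - \left(-1\right) \frac{1023 + 7 \left(\frac{2}{9} - \frac{7}{9} - \frac{14602}{1053}\right)}{146 - \frac{15187}{1053}} = - \left(-1\right) \frac{1023 + 7 \left(- \frac{15187}{1053}\right)}{146 - \frac{15187}{1053}} = - \left(-1\right) \frac{1023 - \frac{106309}{1053}}{\frac{138551}{1053}} = - \left(-1\right) \frac{1053}{138551} \cdot \frac{970910}{1053} = - \frac{\left(-1\right) 970910}{138551} = \left(-1\right) \left(- \frac{970910}{138551}\right) = \frac{970910}{138551}$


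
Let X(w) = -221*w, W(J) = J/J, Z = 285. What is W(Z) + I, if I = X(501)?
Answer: -110720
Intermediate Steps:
W(J) = 1
I = -110721 (I = -221*501 = -110721)
W(Z) + I = 1 - 110721 = -110720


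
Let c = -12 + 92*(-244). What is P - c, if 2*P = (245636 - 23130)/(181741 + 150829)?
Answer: 7469633453/332570 ≈ 22460.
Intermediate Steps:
c = -22460 (c = -12 - 22448 = -22460)
P = 111253/332570 (P = ((245636 - 23130)/(181741 + 150829))/2 = (222506/332570)/2 = (222506*(1/332570))/2 = (½)*(111253/166285) = 111253/332570 ≈ 0.33453)
P - c = 111253/332570 - 1*(-22460) = 111253/332570 + 22460 = 7469633453/332570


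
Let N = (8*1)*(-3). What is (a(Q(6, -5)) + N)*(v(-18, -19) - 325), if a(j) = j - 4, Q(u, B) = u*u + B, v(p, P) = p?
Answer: -1029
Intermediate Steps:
Q(u, B) = B + u² (Q(u, B) = u² + B = B + u²)
N = -24 (N = 8*(-3) = -24)
a(j) = -4 + j
(a(Q(6, -5)) + N)*(v(-18, -19) - 325) = ((-4 + (-5 + 6²)) - 24)*(-18 - 325) = ((-4 + (-5 + 36)) - 24)*(-343) = ((-4 + 31) - 24)*(-343) = (27 - 24)*(-343) = 3*(-343) = -1029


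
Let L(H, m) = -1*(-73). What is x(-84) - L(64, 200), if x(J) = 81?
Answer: 8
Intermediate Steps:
L(H, m) = 73
x(-84) - L(64, 200) = 81 - 1*73 = 81 - 73 = 8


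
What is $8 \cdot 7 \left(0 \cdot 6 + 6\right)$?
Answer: $336$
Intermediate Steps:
$8 \cdot 7 \left(0 \cdot 6 + 6\right) = 56 \left(0 + 6\right) = 56 \cdot 6 = 336$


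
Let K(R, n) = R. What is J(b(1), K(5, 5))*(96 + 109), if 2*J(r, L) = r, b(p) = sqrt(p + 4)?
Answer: 205*sqrt(5)/2 ≈ 229.20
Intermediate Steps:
b(p) = sqrt(4 + p)
J(r, L) = r/2
J(b(1), K(5, 5))*(96 + 109) = (sqrt(4 + 1)/2)*(96 + 109) = (sqrt(5)/2)*205 = 205*sqrt(5)/2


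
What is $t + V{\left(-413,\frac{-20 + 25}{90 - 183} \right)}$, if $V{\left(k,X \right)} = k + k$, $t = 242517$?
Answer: $241691$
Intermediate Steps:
$V{\left(k,X \right)} = 2 k$
$t + V{\left(-413,\frac{-20 + 25}{90 - 183} \right)} = 242517 + 2 \left(-413\right) = 242517 - 826 = 241691$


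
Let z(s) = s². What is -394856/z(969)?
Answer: -394856/938961 ≈ -0.42052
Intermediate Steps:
-394856/z(969) = -394856/(969²) = -394856/938961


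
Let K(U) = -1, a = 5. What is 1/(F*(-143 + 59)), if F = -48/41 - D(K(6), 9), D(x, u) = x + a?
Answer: 41/17808 ≈ 0.0023023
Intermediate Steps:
D(x, u) = 5 + x (D(x, u) = x + 5 = 5 + x)
F = -212/41 (F = -48/41 - (5 - 1) = -48*1/41 - 1*4 = -48/41 - 4 = -212/41 ≈ -5.1707)
1/(F*(-143 + 59)) = 1/(-212*(-143 + 59)/41) = 1/(-212/41*(-84)) = 1/(17808/41) = 41/17808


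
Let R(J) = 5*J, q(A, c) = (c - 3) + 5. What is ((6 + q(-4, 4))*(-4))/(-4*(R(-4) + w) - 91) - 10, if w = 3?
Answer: -182/23 ≈ -7.9130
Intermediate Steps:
q(A, c) = 2 + c (q(A, c) = (-3 + c) + 5 = 2 + c)
((6 + q(-4, 4))*(-4))/(-4*(R(-4) + w) - 91) - 10 = ((6 + (2 + 4))*(-4))/(-4*(5*(-4) + 3) - 91) - 10 = ((6 + 6)*(-4))/(-4*(-20 + 3) - 91) - 10 = (12*(-4))/(-4*(-17) - 91) - 10 = -48/(68 - 91) - 10 = -48/(-23) - 10 = -48*(-1/23) - 10 = 48/23 - 10 = -182/23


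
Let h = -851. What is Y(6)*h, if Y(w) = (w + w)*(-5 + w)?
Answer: -10212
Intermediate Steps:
Y(w) = 2*w*(-5 + w) (Y(w) = (2*w)*(-5 + w) = 2*w*(-5 + w))
Y(6)*h = (2*6*(-5 + 6))*(-851) = (2*6*1)*(-851) = 12*(-851) = -10212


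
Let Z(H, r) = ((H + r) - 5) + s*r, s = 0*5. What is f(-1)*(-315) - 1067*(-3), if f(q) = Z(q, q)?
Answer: 5406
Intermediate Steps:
s = 0
Z(H, r) = -5 + H + r (Z(H, r) = ((H + r) - 5) + 0*r = (-5 + H + r) + 0 = -5 + H + r)
f(q) = -5 + 2*q (f(q) = -5 + q + q = -5 + 2*q)
f(-1)*(-315) - 1067*(-3) = (-5 + 2*(-1))*(-315) - 1067*(-3) = (-5 - 2)*(-315) + 3201 = -7*(-315) + 3201 = 2205 + 3201 = 5406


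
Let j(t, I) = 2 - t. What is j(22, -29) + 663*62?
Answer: 41086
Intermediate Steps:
j(22, -29) + 663*62 = (2 - 1*22) + 663*62 = (2 - 22) + 41106 = -20 + 41106 = 41086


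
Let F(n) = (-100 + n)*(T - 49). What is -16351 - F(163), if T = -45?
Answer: -10429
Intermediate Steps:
F(n) = 9400 - 94*n (F(n) = (-100 + n)*(-45 - 49) = (-100 + n)*(-94) = 9400 - 94*n)
-16351 - F(163) = -16351 - (9400 - 94*163) = -16351 - (9400 - 15322) = -16351 - 1*(-5922) = -16351 + 5922 = -10429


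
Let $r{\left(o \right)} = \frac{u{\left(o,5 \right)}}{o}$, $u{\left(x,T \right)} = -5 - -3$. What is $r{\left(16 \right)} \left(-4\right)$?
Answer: $\frac{1}{2} \approx 0.5$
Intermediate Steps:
$u{\left(x,T \right)} = -2$ ($u{\left(x,T \right)} = -5 + 3 = -2$)
$r{\left(o \right)} = - \frac{2}{o}$
$r{\left(16 \right)} \left(-4\right) = - \frac{2}{16} \left(-4\right) = \left(-2\right) \frac{1}{16} \left(-4\right) = \left(- \frac{1}{8}\right) \left(-4\right) = \frac{1}{2}$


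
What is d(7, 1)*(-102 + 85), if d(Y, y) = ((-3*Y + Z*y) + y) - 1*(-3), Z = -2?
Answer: 323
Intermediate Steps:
d(Y, y) = 3 - y - 3*Y (d(Y, y) = ((-3*Y - 2*y) + y) - 1*(-3) = (-y - 3*Y) + 3 = 3 - y - 3*Y)
d(7, 1)*(-102 + 85) = (3 - 1*1 - 3*7)*(-102 + 85) = (3 - 1 - 21)*(-17) = -19*(-17) = 323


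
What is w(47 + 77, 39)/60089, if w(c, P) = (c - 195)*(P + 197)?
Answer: -16756/60089 ≈ -0.27885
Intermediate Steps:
w(c, P) = (-195 + c)*(197 + P)
w(47 + 77, 39)/60089 = (-38415 - 195*39 + 197*(47 + 77) + 39*(47 + 77))/60089 = (-38415 - 7605 + 197*124 + 39*124)*(1/60089) = (-38415 - 7605 + 24428 + 4836)*(1/60089) = -16756*1/60089 = -16756/60089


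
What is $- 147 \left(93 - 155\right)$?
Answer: $9114$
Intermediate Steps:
$- 147 \left(93 - 155\right) = \left(-147\right) \left(-62\right) = 9114$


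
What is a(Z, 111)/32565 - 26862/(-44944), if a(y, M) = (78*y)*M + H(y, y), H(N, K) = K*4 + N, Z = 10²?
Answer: 3980974823/146360136 ≈ 27.200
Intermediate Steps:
Z = 100
H(N, K) = N + 4*K (H(N, K) = 4*K + N = N + 4*K)
a(y, M) = 5*y + 78*M*y (a(y, M) = (78*y)*M + (y + 4*y) = 78*M*y + 5*y = 5*y + 78*M*y)
a(Z, 111)/32565 - 26862/(-44944) = (100*(5 + 78*111))/32565 - 26862/(-44944) = (100*(5 + 8658))*(1/32565) - 26862*(-1/44944) = (100*8663)*(1/32565) + 13431/22472 = 866300*(1/32565) + 13431/22472 = 173260/6513 + 13431/22472 = 3980974823/146360136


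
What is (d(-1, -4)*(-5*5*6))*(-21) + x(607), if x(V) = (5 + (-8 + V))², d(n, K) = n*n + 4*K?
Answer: 317566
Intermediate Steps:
d(n, K) = n² + 4*K
x(V) = (-3 + V)²
(d(-1, -4)*(-5*5*6))*(-21) + x(607) = (((-1)² + 4*(-4))*(-5*5*6))*(-21) + (-3 + 607)² = ((1 - 16)*(-25*6))*(-21) + 604² = -15*(-150)*(-21) + 364816 = 2250*(-21) + 364816 = -47250 + 364816 = 317566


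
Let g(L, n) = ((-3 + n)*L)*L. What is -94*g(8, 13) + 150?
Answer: -60010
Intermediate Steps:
g(L, n) = L²*(-3 + n) (g(L, n) = (L*(-3 + n))*L = L²*(-3 + n))
-94*g(8, 13) + 150 = -94*8²*(-3 + 13) + 150 = -6016*10 + 150 = -94*640 + 150 = -60160 + 150 = -60010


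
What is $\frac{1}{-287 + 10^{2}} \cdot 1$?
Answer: $- \frac{1}{187} \approx -0.0053476$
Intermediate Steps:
$\frac{1}{-287 + 10^{2}} \cdot 1 = \frac{1}{-287 + 100} \cdot 1 = \frac{1}{-187} \cdot 1 = \left(- \frac{1}{187}\right) 1 = - \frac{1}{187}$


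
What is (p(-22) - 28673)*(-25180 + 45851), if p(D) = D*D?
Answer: -582694819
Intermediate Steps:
p(D) = D²
(p(-22) - 28673)*(-25180 + 45851) = ((-22)² - 28673)*(-25180 + 45851) = (484 - 28673)*20671 = -28189*20671 = -582694819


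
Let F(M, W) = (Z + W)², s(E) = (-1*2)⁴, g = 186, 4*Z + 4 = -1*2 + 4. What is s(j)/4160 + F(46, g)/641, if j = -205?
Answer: 4473653/83330 ≈ 53.686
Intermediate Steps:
Z = -½ (Z = -1 + (-1*2 + 4)/4 = -1 + (-2 + 4)/4 = -1 + (¼)*2 = -1 + ½ = -½ ≈ -0.50000)
s(E) = 16 (s(E) = (-2)⁴ = 16)
F(M, W) = (-½ + W)²
s(j)/4160 + F(46, g)/641 = 16/4160 + ((-1 + 2*186)²/4)/641 = 16*(1/4160) + ((-1 + 372)²/4)*(1/641) = 1/260 + ((¼)*371²)*(1/641) = 1/260 + ((¼)*137641)*(1/641) = 1/260 + (137641/4)*(1/641) = 1/260 + 137641/2564 = 4473653/83330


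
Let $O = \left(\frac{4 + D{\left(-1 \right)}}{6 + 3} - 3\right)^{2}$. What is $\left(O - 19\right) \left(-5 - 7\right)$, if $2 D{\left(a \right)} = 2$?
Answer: $\frac{4220}{27} \approx 156.3$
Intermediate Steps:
$D{\left(a \right)} = 1$ ($D{\left(a \right)} = \frac{1}{2} \cdot 2 = 1$)
$O = \frac{484}{81}$ ($O = \left(\frac{4 + 1}{6 + 3} - 3\right)^{2} = \left(\frac{5}{9} - 3\right)^{2} = \left(- \frac{22}{9}\right)^{2} = \frac{484}{81} \approx 5.9753$)
$\left(O - 19\right) \left(-5 - 7\right) = \left(\frac{484}{81} - 19\right) \left(-5 - 7\right) = \left(- \frac{1055}{81}\right) \left(-12\right) = \frac{4220}{27}$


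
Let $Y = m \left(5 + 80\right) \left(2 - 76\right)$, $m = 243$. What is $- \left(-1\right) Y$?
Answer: $-1528470$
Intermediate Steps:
$Y = -1528470$ ($Y = 243 \left(5 + 80\right) \left(2 - 76\right) = 243 \cdot 85 \left(-74\right) = 243 \left(-6290\right) = -1528470$)
$- \left(-1\right) Y = - \left(-1\right) \left(-1528470\right) = \left(-1\right) 1528470 = -1528470$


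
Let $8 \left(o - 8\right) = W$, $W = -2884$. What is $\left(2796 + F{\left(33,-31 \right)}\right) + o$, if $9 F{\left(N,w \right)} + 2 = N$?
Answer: $\frac{44045}{18} \approx 2446.9$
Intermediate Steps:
$o = - \frac{705}{2}$ ($o = 8 + \frac{1}{8} \left(-2884\right) = 8 - \frac{721}{2} = - \frac{705}{2} \approx -352.5$)
$F{\left(N,w \right)} = - \frac{2}{9} + \frac{N}{9}$
$\left(2796 + F{\left(33,-31 \right)}\right) + o = \left(2796 + \left(- \frac{2}{9} + \frac{1}{9} \cdot 33\right)\right) - \frac{705}{2} = \left(2796 + \left(- \frac{2}{9} + \frac{11}{3}\right)\right) - \frac{705}{2} = \left(2796 + \frac{31}{9}\right) - \frac{705}{2} = \frac{25195}{9} - \frac{705}{2} = \frac{44045}{18}$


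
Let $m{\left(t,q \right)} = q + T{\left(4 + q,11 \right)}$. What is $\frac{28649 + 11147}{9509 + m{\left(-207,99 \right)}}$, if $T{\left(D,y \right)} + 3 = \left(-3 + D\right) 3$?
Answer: $\frac{39796}{9905} \approx 4.0178$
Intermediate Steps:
$T{\left(D,y \right)} = -12 + 3 D$ ($T{\left(D,y \right)} = -3 + \left(-3 + D\right) 3 = -3 + \left(-9 + 3 D\right) = -12 + 3 D$)
$m{\left(t,q \right)} = 4 q$ ($m{\left(t,q \right)} = q + \left(-12 + 3 \left(4 + q\right)\right) = q + \left(-12 + \left(12 + 3 q\right)\right) = q + 3 q = 4 q$)
$\frac{28649 + 11147}{9509 + m{\left(-207,99 \right)}} = \frac{28649 + 11147}{9509 + 4 \cdot 99} = \frac{39796}{9509 + 396} = \frac{39796}{9905}$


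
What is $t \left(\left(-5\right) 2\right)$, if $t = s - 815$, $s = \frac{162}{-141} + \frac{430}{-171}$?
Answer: $\frac{65795990}{8037} \approx 8186.6$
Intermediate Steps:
$s = - \frac{29444}{8037}$ ($s = 162 \left(- \frac{1}{141}\right) + 430 \left(- \frac{1}{171}\right) = - \frac{54}{47} - \frac{430}{171} = - \frac{29444}{8037} \approx -3.6636$)
$t = - \frac{6579599}{8037}$ ($t = - \frac{29444}{8037} - 815 = - \frac{6579599}{8037} \approx -818.66$)
$t \left(\left(-5\right) 2\right) = - \frac{6579599 \left(\left(-5\right) 2\right)}{8037} = \left(- \frac{6579599}{8037}\right) \left(-10\right) = \frac{65795990}{8037}$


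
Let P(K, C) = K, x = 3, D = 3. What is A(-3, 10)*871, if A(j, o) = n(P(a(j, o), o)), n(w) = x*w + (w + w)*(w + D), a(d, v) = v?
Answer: 252590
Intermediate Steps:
n(w) = 3*w + 2*w*(3 + w) (n(w) = 3*w + (w + w)*(w + 3) = 3*w + (2*w)*(3 + w) = 3*w + 2*w*(3 + w))
A(j, o) = o*(9 + 2*o)
A(-3, 10)*871 = (10*(9 + 2*10))*871 = (10*(9 + 20))*871 = (10*29)*871 = 290*871 = 252590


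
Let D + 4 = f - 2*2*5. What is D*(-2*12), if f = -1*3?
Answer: 648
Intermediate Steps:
f = -3
D = -27 (D = -4 + (-3 - 2*2*5) = -4 + (-3 - 4*5) = -4 + (-3 - 20) = -4 - 23 = -27)
D*(-2*12) = -(-54)*12 = -27*(-24) = 648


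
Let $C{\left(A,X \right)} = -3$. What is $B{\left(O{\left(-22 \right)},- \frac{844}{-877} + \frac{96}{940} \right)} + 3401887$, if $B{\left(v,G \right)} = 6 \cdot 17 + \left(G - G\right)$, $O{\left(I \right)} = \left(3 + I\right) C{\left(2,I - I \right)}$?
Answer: $3401989$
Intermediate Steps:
$O{\left(I \right)} = -9 - 3 I$ ($O{\left(I \right)} = \left(3 + I\right) \left(-3\right) = -9 - 3 I$)
$B{\left(v,G \right)} = 102$ ($B{\left(v,G \right)} = 102 + 0 = 102$)
$B{\left(O{\left(-22 \right)},- \frac{844}{-877} + \frac{96}{940} \right)} + 3401887 = 102 + 3401887 = 3401989$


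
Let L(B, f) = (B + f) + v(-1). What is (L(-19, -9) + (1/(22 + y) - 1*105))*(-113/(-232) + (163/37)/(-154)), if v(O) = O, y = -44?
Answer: -893632521/14541296 ≈ -61.455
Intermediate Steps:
L(B, f) = -1 + B + f (L(B, f) = (B + f) - 1 = -1 + B + f)
(L(-19, -9) + (1/(22 + y) - 1*105))*(-113/(-232) + (163/37)/(-154)) = ((-1 - 19 - 9) + (1/(22 - 44) - 1*105))*(-113/(-232) + (163/37)/(-154)) = (-29 + (1/(-22) - 105))*(-113*(-1/232) + (163*(1/37))*(-1/154)) = (-29 + (-1/22 - 105))*(113/232 + (163/37)*(-1/154)) = (-29 - 2311/22)*(113/232 - 163/5698) = -2949/22*303029/660968 = -893632521/14541296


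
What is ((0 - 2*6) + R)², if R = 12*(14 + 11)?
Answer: 82944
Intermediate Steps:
R = 300 (R = 12*25 = 300)
((0 - 2*6) + R)² = ((0 - 2*6) + 300)² = ((0 - 12) + 300)² = (-12 + 300)² = 288² = 82944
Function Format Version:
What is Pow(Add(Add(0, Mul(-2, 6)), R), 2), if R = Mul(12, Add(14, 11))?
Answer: 82944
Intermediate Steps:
R = 300 (R = Mul(12, 25) = 300)
Pow(Add(Add(0, Mul(-2, 6)), R), 2) = Pow(Add(Add(0, Mul(-2, 6)), 300), 2) = Pow(Add(Add(0, -12), 300), 2) = Pow(Add(-12, 300), 2) = Pow(288, 2) = 82944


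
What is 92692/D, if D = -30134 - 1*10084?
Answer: -46346/20109 ≈ -2.3047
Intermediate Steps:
D = -40218 (D = -30134 - 10084 = -40218)
92692/D = 92692/(-40218) = 92692*(-1/40218) = -46346/20109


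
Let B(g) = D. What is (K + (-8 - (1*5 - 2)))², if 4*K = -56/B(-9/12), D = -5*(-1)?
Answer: 4761/25 ≈ 190.44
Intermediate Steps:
D = 5
B(g) = 5
K = -14/5 (K = (-56/5)/4 = (-56*⅕)/4 = (¼)*(-56/5) = -14/5 ≈ -2.8000)
(K + (-8 - (1*5 - 2)))² = (-14/5 + (-8 - (1*5 - 2)))² = (-14/5 + (-8 - (5 - 2)))² = (-14/5 + (-8 - 1*3))² = (-14/5 + (-8 - 3))² = (-14/5 - 11)² = (-69/5)² = 4761/25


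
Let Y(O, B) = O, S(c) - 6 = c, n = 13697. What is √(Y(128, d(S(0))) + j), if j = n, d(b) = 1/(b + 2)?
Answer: 5*√553 ≈ 117.58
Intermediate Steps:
S(c) = 6 + c
d(b) = 1/(2 + b)
j = 13697
√(Y(128, d(S(0))) + j) = √(128 + 13697) = √13825 = 5*√553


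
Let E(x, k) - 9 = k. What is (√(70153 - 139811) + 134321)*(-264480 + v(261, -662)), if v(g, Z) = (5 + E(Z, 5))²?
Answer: -35476728199 - 264119*I*√69658 ≈ -3.5477e+10 - 6.9708e+7*I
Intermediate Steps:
E(x, k) = 9 + k
v(g, Z) = 361 (v(g, Z) = (5 + (9 + 5))² = (5 + 14)² = 19² = 361)
(√(70153 - 139811) + 134321)*(-264480 + v(261, -662)) = (√(70153 - 139811) + 134321)*(-264480 + 361) = (√(-69658) + 134321)*(-264119) = (I*√69658 + 134321)*(-264119) = (134321 + I*√69658)*(-264119) = -35476728199 - 264119*I*√69658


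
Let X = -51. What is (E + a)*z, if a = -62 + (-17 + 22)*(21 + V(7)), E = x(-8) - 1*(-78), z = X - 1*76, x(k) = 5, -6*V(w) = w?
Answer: -91567/6 ≈ -15261.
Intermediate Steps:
V(w) = -w/6
z = -127 (z = -51 - 1*76 = -51 - 76 = -127)
E = 83 (E = 5 - 1*(-78) = 5 + 78 = 83)
a = 223/6 (a = -62 + (-17 + 22)*(21 - 1/6*7) = -62 + 5*(21 - 7/6) = -62 + 5*(119/6) = -62 + 595/6 = 223/6 ≈ 37.167)
(E + a)*z = (83 + 223/6)*(-127) = (721/6)*(-127) = -91567/6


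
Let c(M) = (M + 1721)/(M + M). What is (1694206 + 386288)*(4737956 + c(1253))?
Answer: 12351186248615370/1253 ≈ 9.8573e+12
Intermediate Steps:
c(M) = (1721 + M)/(2*M) (c(M) = (1721 + M)/((2*M)) = (1721 + M)*(1/(2*M)) = (1721 + M)/(2*M))
(1694206 + 386288)*(4737956 + c(1253)) = (1694206 + 386288)*(4737956 + (1/2)*(1721 + 1253)/1253) = 2080494*(4737956 + (1/2)*(1/1253)*2974) = 2080494*(4737956 + 1487/1253) = 2080494*(5936660355/1253) = 12351186248615370/1253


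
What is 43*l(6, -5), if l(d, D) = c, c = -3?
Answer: -129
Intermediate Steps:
l(d, D) = -3
43*l(6, -5) = 43*(-3) = -129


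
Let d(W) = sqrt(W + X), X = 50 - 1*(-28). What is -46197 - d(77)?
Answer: -46197 - sqrt(155) ≈ -46209.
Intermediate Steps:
X = 78 (X = 50 + 28 = 78)
d(W) = sqrt(78 + W) (d(W) = sqrt(W + 78) = sqrt(78 + W))
-46197 - d(77) = -46197 - sqrt(78 + 77) = -46197 - sqrt(155)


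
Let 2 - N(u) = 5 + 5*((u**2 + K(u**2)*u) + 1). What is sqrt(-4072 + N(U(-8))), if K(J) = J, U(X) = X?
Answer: 4*I*sqrt(115) ≈ 42.895*I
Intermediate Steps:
N(u) = -8 - 5*u**2 - 5*u**3 (N(u) = 2 - (5 + 5*((u**2 + u**2*u) + 1)) = 2 - (5 + 5*((u**2 + u**3) + 1)) = 2 - (5 + 5*(1 + u**2 + u**3)) = 2 - (5 + (5 + 5*u**2 + 5*u**3)) = 2 - (10 + 5*u**2 + 5*u**3) = 2 + (-10 - 5*u**2 - 5*u**3) = -8 - 5*u**2 - 5*u**3)
sqrt(-4072 + N(U(-8))) = sqrt(-4072 + (-8 - 5*(-8)**2 - 5*(-8)**3)) = sqrt(-4072 + (-8 - 5*64 - 5*(-512))) = sqrt(-4072 + (-8 - 320 + 2560)) = sqrt(-4072 + 2232) = sqrt(-1840) = 4*I*sqrt(115)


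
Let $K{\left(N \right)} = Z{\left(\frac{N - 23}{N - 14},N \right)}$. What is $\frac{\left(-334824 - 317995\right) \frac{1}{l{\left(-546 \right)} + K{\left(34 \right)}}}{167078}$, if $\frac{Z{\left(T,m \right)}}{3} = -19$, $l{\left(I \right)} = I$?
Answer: $\frac{652819}{100748034} \approx 0.0064797$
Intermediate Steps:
$Z{\left(T,m \right)} = -57$ ($Z{\left(T,m \right)} = 3 \left(-19\right) = -57$)
$K{\left(N \right)} = -57$
$\frac{\left(-334824 - 317995\right) \frac{1}{l{\left(-546 \right)} + K{\left(34 \right)}}}{167078} = \frac{\left(-334824 - 317995\right) \frac{1}{-546 - 57}}{167078} = - \frac{652819}{-603} \cdot \frac{1}{167078} = \left(-652819\right) \left(- \frac{1}{603}\right) \frac{1}{167078} = \frac{652819}{603} \cdot \frac{1}{167078} = \frac{652819}{100748034}$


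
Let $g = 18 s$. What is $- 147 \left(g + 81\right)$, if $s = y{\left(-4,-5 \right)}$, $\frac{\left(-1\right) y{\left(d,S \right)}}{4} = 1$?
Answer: $-1323$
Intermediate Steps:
$y{\left(d,S \right)} = -4$ ($y{\left(d,S \right)} = \left(-4\right) 1 = -4$)
$s = -4$
$g = -72$ ($g = 18 \left(-4\right) = -72$)
$- 147 \left(g + 81\right) = - 147 \left(-72 + 81\right) = \left(-147\right) 9 = -1323$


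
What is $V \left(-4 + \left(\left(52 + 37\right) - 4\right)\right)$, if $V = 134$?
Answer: $10854$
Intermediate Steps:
$V \left(-4 + \left(\left(52 + 37\right) - 4\right)\right) = 134 \left(-4 + \left(\left(52 + 37\right) - 4\right)\right) = 134 \left(-4 + \left(89 - 4\right)\right) = 134 \left(-4 + 85\right) = 134 \cdot 81 = 10854$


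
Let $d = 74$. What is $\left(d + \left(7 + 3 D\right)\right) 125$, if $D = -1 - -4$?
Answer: $11250$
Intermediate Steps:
$D = 3$ ($D = -1 + 4 = 3$)
$\left(d + \left(7 + 3 D\right)\right) 125 = \left(74 + \left(7 + 3 \cdot 3\right)\right) 125 = \left(74 + \left(7 + 9\right)\right) 125 = \left(74 + 16\right) 125 = 90 \cdot 125 = 11250$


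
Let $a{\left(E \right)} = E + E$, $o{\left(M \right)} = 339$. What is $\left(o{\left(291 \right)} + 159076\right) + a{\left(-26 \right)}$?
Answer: $159363$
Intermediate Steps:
$a{\left(E \right)} = 2 E$
$\left(o{\left(291 \right)} + 159076\right) + a{\left(-26 \right)} = \left(339 + 159076\right) + 2 \left(-26\right) = 159415 - 52 = 159363$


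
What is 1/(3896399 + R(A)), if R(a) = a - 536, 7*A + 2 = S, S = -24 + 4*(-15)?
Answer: 7/27270955 ≈ 2.5668e-7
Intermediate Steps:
S = -84 (S = -24 - 60 = -84)
A = -86/7 (A = -2/7 + (1/7)*(-84) = -2/7 - 12 = -86/7 ≈ -12.286)
R(a) = -536 + a
1/(3896399 + R(A)) = 1/(3896399 + (-536 - 86/7)) = 1/(3896399 - 3838/7) = 1/(27270955/7) = 7/27270955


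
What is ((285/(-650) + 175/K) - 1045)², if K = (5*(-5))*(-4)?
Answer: 73635706881/67600 ≈ 1.0893e+6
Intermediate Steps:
K = 100 (K = -25*(-4) = 100)
((285/(-650) + 175/K) - 1045)² = ((285/(-650) + 175/100) - 1045)² = ((285*(-1/650) + 175*(1/100)) - 1045)² = ((-57/130 + 7/4) - 1045)² = (341/260 - 1045)² = (-271359/260)² = 73635706881/67600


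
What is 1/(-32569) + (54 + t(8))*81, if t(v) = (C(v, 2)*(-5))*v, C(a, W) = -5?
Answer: 670074605/32569 ≈ 20574.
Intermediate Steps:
t(v) = 25*v (t(v) = (-5*(-5))*v = 25*v)
1/(-32569) + (54 + t(8))*81 = 1/(-32569) + (54 + 25*8)*81 = -1/32569 + (54 + 200)*81 = -1/32569 + 254*81 = -1/32569 + 20574 = 670074605/32569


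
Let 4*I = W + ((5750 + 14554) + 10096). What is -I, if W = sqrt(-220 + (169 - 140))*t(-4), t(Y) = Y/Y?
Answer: -7600 - I*sqrt(191)/4 ≈ -7600.0 - 3.4551*I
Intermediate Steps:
t(Y) = 1
W = I*sqrt(191) (W = sqrt(-220 + (169 - 140))*1 = sqrt(-220 + 29)*1 = sqrt(-191)*1 = (I*sqrt(191))*1 = I*sqrt(191) ≈ 13.82*I)
I = 7600 + I*sqrt(191)/4 (I = (I*sqrt(191) + ((5750 + 14554) + 10096))/4 = (I*sqrt(191) + (20304 + 10096))/4 = (I*sqrt(191) + 30400)/4 = (30400 + I*sqrt(191))/4 = 7600 + I*sqrt(191)/4 ≈ 7600.0 + 3.4551*I)
-I = -(7600 + I*sqrt(191)/4) = -7600 - I*sqrt(191)/4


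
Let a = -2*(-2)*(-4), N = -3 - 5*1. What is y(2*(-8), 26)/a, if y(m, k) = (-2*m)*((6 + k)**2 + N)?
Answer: -2032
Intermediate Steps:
N = -8 (N = -3 - 5 = -8)
a = -16 (a = 4*(-4) = -16)
y(m, k) = -2*m*(-8 + (6 + k)**2) (y(m, k) = (-2*m)*((6 + k)**2 - 8) = (-2*m)*(-8 + (6 + k)**2) = -2*m*(-8 + (6 + k)**2))
y(2*(-8), 26)/a = -2*2*(-8)*(-8 + (6 + 26)**2)/(-16) = -2*(-16)*(-8 + 32**2)*(-1/16) = -2*(-16)*(-8 + 1024)*(-1/16) = -2*(-16)*1016*(-1/16) = 32512*(-1/16) = -2032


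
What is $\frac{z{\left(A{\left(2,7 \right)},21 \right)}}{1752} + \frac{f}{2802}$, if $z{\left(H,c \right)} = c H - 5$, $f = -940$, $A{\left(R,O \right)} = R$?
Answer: $- \frac{257201}{818184} \approx -0.31436$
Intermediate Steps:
$z{\left(H,c \right)} = -5 + H c$ ($z{\left(H,c \right)} = H c - 5 = -5 + H c$)
$\frac{z{\left(A{\left(2,7 \right)},21 \right)}}{1752} + \frac{f}{2802} = \frac{-5 + 2 \cdot 21}{1752} - \frac{940}{2802} = \left(-5 + 42\right) \frac{1}{1752} - \frac{470}{1401} = 37 \cdot \frac{1}{1752} - \frac{470}{1401} = \frac{37}{1752} - \frac{470}{1401} = - \frac{257201}{818184}$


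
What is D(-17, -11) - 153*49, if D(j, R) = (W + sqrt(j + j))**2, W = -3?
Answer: -7497 + (3 - I*sqrt(34))**2 ≈ -7522.0 - 34.986*I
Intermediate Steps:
D(j, R) = (-3 + sqrt(2)*sqrt(j))**2 (D(j, R) = (-3 + sqrt(j + j))**2 = (-3 + sqrt(2*j))**2 = (-3 + sqrt(2)*sqrt(j))**2)
D(-17, -11) - 153*49 = (-3 + sqrt(2)*sqrt(-17))**2 - 153*49 = (-3 + sqrt(2)*(I*sqrt(17)))**2 - 7497 = (-3 + I*sqrt(34))**2 - 7497 = -7497 + (-3 + I*sqrt(34))**2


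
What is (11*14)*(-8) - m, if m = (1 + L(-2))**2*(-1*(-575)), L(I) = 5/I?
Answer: -10103/4 ≈ -2525.8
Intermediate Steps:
m = 5175/4 (m = (1 + 5/(-2))**2*(-1*(-575)) = (1 + 5*(-1/2))**2*575 = (1 - 5/2)**2*575 = (-3/2)**2*575 = (9/4)*575 = 5175/4 ≈ 1293.8)
(11*14)*(-8) - m = (11*14)*(-8) - 1*5175/4 = 154*(-8) - 5175/4 = -1232 - 5175/4 = -10103/4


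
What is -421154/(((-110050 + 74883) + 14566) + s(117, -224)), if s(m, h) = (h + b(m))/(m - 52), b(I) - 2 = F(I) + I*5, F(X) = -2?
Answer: 13687505/669352 ≈ 20.449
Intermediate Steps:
b(I) = 5*I (b(I) = 2 + (-2 + I*5) = 2 + (-2 + 5*I) = 5*I)
s(m, h) = (h + 5*m)/(-52 + m) (s(m, h) = (h + 5*m)/(m - 52) = (h + 5*m)/(-52 + m))
-421154/(((-110050 + 74883) + 14566) + s(117, -224)) = -421154/(((-110050 + 74883) + 14566) + (-224 + 5*117)/(-52 + 117)) = -421154/((-35167 + 14566) + (-224 + 585)/65) = -421154/(-20601 + (1/65)*361) = -421154/(-20601 + 361/65) = -421154/(-1338704/65) = -421154*(-65/1338704) = 13687505/669352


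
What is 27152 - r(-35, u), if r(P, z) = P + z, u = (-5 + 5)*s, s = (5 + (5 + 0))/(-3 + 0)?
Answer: 27187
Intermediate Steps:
s = -10/3 (s = (5 + 5)/(-3) = 10*(-⅓) = -10/3 ≈ -3.3333)
u = 0 (u = (-5 + 5)*(-10/3) = 0*(-10/3) = 0)
27152 - r(-35, u) = 27152 - (-35 + 0) = 27152 - 1*(-35) = 27152 + 35 = 27187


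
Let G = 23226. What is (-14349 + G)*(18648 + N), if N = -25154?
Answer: -57753762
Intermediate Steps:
(-14349 + G)*(18648 + N) = (-14349 + 23226)*(18648 - 25154) = 8877*(-6506) = -57753762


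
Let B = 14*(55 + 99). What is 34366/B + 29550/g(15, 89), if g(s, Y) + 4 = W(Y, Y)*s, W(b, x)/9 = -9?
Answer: -10908823/1314082 ≈ -8.3015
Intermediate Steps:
W(b, x) = -81 (W(b, x) = 9*(-9) = -81)
g(s, Y) = -4 - 81*s
B = 2156 (B = 14*154 = 2156)
34366/B + 29550/g(15, 89) = 34366/2156 + 29550/(-4 - 81*15) = 34366*(1/2156) + 29550/(-4 - 1215) = 17183/1078 + 29550/(-1219) = 17183/1078 + 29550*(-1/1219) = 17183/1078 - 29550/1219 = -10908823/1314082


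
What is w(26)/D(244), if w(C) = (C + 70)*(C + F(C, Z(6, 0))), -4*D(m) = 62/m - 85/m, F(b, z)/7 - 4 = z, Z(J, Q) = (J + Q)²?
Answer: 28670976/23 ≈ 1.2466e+6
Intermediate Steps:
F(b, z) = 28 + 7*z
D(m) = 23/(4*m) (D(m) = -(62/m - 85/m)/4 = -(-23)/(4*m) = 23/(4*m))
w(C) = (70 + C)*(280 + C) (w(C) = (C + 70)*(C + (28 + 7*(6 + 0)²)) = (70 + C)*(C + (28 + 7*6²)) = (70 + C)*(C + (28 + 7*36)) = (70 + C)*(C + (28 + 252)) = (70 + C)*(C + 280) = (70 + C)*(280 + C))
w(26)/D(244) = (19600 + 26² + 350*26)/(((23/4)/244)) = (19600 + 676 + 9100)/(((23/4)*(1/244))) = 29376/(23/976) = 29376*(976/23) = 28670976/23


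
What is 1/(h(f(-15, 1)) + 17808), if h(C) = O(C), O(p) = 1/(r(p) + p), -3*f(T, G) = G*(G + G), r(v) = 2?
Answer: 4/71235 ≈ 5.6152e-5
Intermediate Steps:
f(T, G) = -2*G**2/3 (f(T, G) = -G*(G + G)/3 = -G*2*G/3 = -2*G**2/3)
O(p) = 1/(2 + p)
h(C) = 1/(2 + C)
1/(h(f(-15, 1)) + 17808) = 1/(1/(2 - 2/3*1**2) + 17808) = 1/(1/(2 - 2/3*1) + 17808) = 1/(1/(2 - 2/3) + 17808) = 1/(1/(4/3) + 17808) = 1/(3/4 + 17808) = 1/(71235/4) = 4/71235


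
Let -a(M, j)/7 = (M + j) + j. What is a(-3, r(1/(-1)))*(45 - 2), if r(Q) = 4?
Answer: -1505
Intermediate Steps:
a(M, j) = -14*j - 7*M (a(M, j) = -7*((M + j) + j) = -7*(M + 2*j) = -14*j - 7*M)
a(-3, r(1/(-1)))*(45 - 2) = (-14*4 - 7*(-3))*(45 - 2) = (-56 + 21)*43 = -35*43 = -1505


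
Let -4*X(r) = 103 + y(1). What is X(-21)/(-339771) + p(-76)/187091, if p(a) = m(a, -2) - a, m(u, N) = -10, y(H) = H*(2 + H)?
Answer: 54765595/127136192322 ≈ 0.00043076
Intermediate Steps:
X(r) = -53/2 (X(r) = -(103 + 1*(2 + 1))/4 = -(103 + 1*3)/4 = -(103 + 3)/4 = -1/4*106 = -53/2)
p(a) = -10 - a
X(-21)/(-339771) + p(-76)/187091 = -53/2/(-339771) + (-10 - 1*(-76))/187091 = -53/2*(-1/339771) + (-10 + 76)*(1/187091) = 53/679542 + 66*(1/187091) = 53/679542 + 66/187091 = 54765595/127136192322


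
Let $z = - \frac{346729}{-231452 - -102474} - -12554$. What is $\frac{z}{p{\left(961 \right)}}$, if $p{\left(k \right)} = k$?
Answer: $\frac{1619536541}{123947858} \approx 13.066$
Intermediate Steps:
$z = \frac{1619536541}{128978}$ ($z = - \frac{346729}{-231452 + 102474} + 12554 = - \frac{346729}{-128978} + 12554 = \left(-346729\right) \left(- \frac{1}{128978}\right) + 12554 = \frac{346729}{128978} + 12554 = \frac{1619536541}{128978} \approx 12557.0$)
$\frac{z}{p{\left(961 \right)}} = \frac{1619536541}{128978 \cdot 961} = \frac{1619536541}{128978} \cdot \frac{1}{961} = \frac{1619536541}{123947858}$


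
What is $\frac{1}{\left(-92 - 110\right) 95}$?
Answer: $- \frac{1}{19190} \approx -5.211 \cdot 10^{-5}$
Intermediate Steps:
$\frac{1}{\left(-92 - 110\right) 95} = \frac{1}{\left(-202\right) 95} = \frac{1}{-19190} = - \frac{1}{19190}$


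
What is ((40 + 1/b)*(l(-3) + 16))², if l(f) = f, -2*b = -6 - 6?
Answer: 9815689/36 ≈ 2.7266e+5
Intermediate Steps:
b = 6 (b = -(-6 - 6)/2 = -½*(-12) = 6)
((40 + 1/b)*(l(-3) + 16))² = ((40 + 1/6)*(-3 + 16))² = ((40 + ⅙)*13)² = ((241/6)*13)² = (3133/6)² = 9815689/36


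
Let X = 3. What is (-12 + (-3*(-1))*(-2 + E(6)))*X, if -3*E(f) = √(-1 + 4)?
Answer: -54 - 3*√3 ≈ -59.196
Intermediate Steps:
E(f) = -√3/3 (E(f) = -√(-1 + 4)/3 = -√3/3)
(-12 + (-3*(-1))*(-2 + E(6)))*X = (-12 + (-3*(-1))*(-2 - √3/3))*3 = (-12 + 3*(-2 - √3/3))*3 = (-12 + (-6 - √3))*3 = (-18 - √3)*3 = -54 - 3*√3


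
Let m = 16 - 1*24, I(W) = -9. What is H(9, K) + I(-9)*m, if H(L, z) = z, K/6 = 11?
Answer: 138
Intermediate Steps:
K = 66 (K = 6*11 = 66)
m = -8 (m = 16 - 24 = -8)
H(9, K) + I(-9)*m = 66 - 9*(-8) = 66 + 72 = 138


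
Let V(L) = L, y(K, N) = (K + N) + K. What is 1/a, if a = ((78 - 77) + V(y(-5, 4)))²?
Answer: 1/25 ≈ 0.040000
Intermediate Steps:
y(K, N) = N + 2*K
a = 25 (a = ((78 - 77) + (4 + 2*(-5)))² = (1 + (4 - 10))² = (1 - 6)² = (-5)² = 25)
1/a = 1/25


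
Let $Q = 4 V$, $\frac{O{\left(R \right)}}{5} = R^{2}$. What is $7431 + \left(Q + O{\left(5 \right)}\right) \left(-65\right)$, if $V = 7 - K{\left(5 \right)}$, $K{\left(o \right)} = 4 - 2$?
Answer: $-1994$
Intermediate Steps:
$K{\left(o \right)} = 2$ ($K{\left(o \right)} = 4 - 2 = 2$)
$O{\left(R \right)} = 5 R^{2}$
$V = 5$ ($V = 7 - 2 = 5$)
$Q = 20$ ($Q = 4 \cdot 5 = 20$)
$7431 + \left(Q + O{\left(5 \right)}\right) \left(-65\right) = 7431 + \left(20 + 5 \cdot 5^{2}\right) \left(-65\right) = 7431 + \left(20 + 5 \cdot 25\right) \left(-65\right) = 7431 + \left(20 + 125\right) \left(-65\right) = 7431 + 145 \left(-65\right) = 7431 - 9425 = -1994$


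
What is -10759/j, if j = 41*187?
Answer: -10759/7667 ≈ -1.4033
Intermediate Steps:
j = 7667
-10759/j = -10759/7667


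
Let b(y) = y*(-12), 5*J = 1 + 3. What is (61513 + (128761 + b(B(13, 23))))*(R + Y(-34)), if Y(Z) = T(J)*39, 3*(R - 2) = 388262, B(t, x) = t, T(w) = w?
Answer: 369172653344/15 ≈ 2.4612e+10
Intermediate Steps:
J = ⅘ (J = (1 + 3)/5 = (⅕)*4 = ⅘ ≈ 0.80000)
R = 388268/3 (R = 2 + (⅓)*388262 = 2 + 388262/3 = 388268/3 ≈ 1.2942e+5)
b(y) = -12*y
Y(Z) = 156/5 (Y(Z) = (⅘)*39 = 156/5)
(61513 + (128761 + b(B(13, 23))))*(R + Y(-34)) = (61513 + (128761 - 12*13))*(388268/3 + 156/5) = (61513 + (128761 - 156))*(1941808/15) = (61513 + 128605)*(1941808/15) = 190118*(1941808/15) = 369172653344/15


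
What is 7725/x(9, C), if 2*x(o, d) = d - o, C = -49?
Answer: -7725/29 ≈ -266.38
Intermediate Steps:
x(o, d) = d/2 - o/2 (x(o, d) = (d - o)/2 = d/2 - o/2)
7725/x(9, C) = 7725/((½)*(-49) - ½*9) = 7725/(-49/2 - 9/2) = 7725/(-29) = 7725*(-1/29) = -7725/29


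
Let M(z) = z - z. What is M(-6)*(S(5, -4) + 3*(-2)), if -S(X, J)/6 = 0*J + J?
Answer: 0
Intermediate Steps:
M(z) = 0
S(X, J) = -6*J (S(X, J) = -6*(0*J + J) = -6*(0 + J) = -6*J)
M(-6)*(S(5, -4) + 3*(-2)) = 0*(-6*(-4) + 3*(-2)) = 0*(24 - 6) = 0*18 = 0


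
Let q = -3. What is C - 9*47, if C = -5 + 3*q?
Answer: -437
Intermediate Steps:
C = -14 (C = -5 + 3*(-3) = -5 - 9 = -14)
C - 9*47 = -14 - 9*47 = -14 - 423 = -437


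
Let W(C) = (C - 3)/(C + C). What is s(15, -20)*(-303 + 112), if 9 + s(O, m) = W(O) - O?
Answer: 22538/5 ≈ 4507.6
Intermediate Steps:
W(C) = (-3 + C)/(2*C) (W(C) = (-3 + C)/((2*C)) = (-3 + C)*(1/(2*C)) = (-3 + C)/(2*C))
s(O, m) = -9 - O + (-3 + O)/(2*O) (s(O, m) = -9 + ((-3 + O)/(2*O) - O) = -9 + (-O + (-3 + O)/(2*O)) = -9 - O + (-3 + O)/(2*O))
s(15, -20)*(-303 + 112) = (-17/2 - 1*15 - 3/2/15)*(-303 + 112) = (-17/2 - 15 - 3/2*1/15)*(-191) = (-17/2 - 15 - ⅒)*(-191) = -118/5*(-191) = 22538/5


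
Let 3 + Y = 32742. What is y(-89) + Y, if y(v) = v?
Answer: 32650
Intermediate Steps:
Y = 32739 (Y = -3 + 32742 = 32739)
y(-89) + Y = -89 + 32739 = 32650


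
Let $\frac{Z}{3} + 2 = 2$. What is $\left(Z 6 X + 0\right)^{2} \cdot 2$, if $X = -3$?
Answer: $0$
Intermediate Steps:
$Z = 0$ ($Z = -6 + 3 \cdot 2 = -6 + 6 = 0$)
$\left(Z 6 X + 0\right)^{2} \cdot 2 = \left(0 \cdot 6 \left(-3\right) + 0\right)^{2} \cdot 2 = \left(0 \left(-3\right) + 0\right)^{2} \cdot 2 = \left(0 + 0\right)^{2} \cdot 2 = 0^{2} \cdot 2 = 0 \cdot 2 = 0$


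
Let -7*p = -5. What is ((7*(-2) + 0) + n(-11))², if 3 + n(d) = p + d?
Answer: 36481/49 ≈ 744.51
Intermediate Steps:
p = 5/7 (p = -⅐*(-5) = 5/7 ≈ 0.71429)
n(d) = -16/7 + d (n(d) = -3 + (5/7 + d) = -16/7 + d)
((7*(-2) + 0) + n(-11))² = ((7*(-2) + 0) + (-16/7 - 11))² = ((-14 + 0) - 93/7)² = (-14 - 93/7)² = (-191/7)² = 36481/49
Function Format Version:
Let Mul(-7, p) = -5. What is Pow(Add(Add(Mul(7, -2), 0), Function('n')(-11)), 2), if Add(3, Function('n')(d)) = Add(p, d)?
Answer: Rational(36481, 49) ≈ 744.51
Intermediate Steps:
p = Rational(5, 7) (p = Mul(Rational(-1, 7), -5) = Rational(5, 7) ≈ 0.71429)
Function('n')(d) = Add(Rational(-16, 7), d) (Function('n')(d) = Add(-3, Add(Rational(5, 7), d)) = Add(Rational(-16, 7), d))
Pow(Add(Add(Mul(7, -2), 0), Function('n')(-11)), 2) = Pow(Add(Add(Mul(7, -2), 0), Add(Rational(-16, 7), -11)), 2) = Pow(Add(Add(-14, 0), Rational(-93, 7)), 2) = Pow(Add(-14, Rational(-93, 7)), 2) = Pow(Rational(-191, 7), 2) = Rational(36481, 49)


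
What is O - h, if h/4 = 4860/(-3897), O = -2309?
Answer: -997637/433 ≈ -2304.0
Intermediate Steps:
h = -2160/433 (h = 4*(4860/(-3897)) = 4*(4860*(-1/3897)) = 4*(-540/433) = -2160/433 ≈ -4.9884)
O - h = -2309 - 1*(-2160/433) = -2309 + 2160/433 = -997637/433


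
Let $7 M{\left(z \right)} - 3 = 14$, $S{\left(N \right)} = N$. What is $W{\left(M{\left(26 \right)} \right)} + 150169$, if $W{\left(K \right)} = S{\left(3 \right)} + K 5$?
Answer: $\frac{1051289}{7} \approx 1.5018 \cdot 10^{5}$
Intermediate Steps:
$M{\left(z \right)} = \frac{17}{7}$ ($M{\left(z \right)} = \frac{3}{7} + \frac{1}{7} \cdot 14 = \frac{3}{7} + 2 = \frac{17}{7}$)
$W{\left(K \right)} = 3 + 5 K$ ($W{\left(K \right)} = 3 + K 5 = 3 + 5 K$)
$W{\left(M{\left(26 \right)} \right)} + 150169 = \left(3 + 5 \cdot \frac{17}{7}\right) + 150169 = \left(3 + \frac{85}{7}\right) + 150169 = \frac{106}{7} + 150169 = \frac{1051289}{7}$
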